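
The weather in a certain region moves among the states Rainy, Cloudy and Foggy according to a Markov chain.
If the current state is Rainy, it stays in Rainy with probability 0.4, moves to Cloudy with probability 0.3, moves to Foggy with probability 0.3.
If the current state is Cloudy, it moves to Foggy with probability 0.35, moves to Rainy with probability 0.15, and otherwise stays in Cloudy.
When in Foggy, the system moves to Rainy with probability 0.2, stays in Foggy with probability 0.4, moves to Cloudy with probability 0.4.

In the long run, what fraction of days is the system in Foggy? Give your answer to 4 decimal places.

Let the stationary distribution be π with π = πP and π_1 + π_2 + π_3 = 1.
π_1 = 0.4·π_1 + 0.15·π_2 + 0.2·π_3
π_2 = 0.3·π_1 + 0.5·π_2 + 0.4·π_3
Solving with the normalization constraint gives π = (0.2238, 0.4196, 0.3566).
So the stationary probability of Foggy is 0.3566.

0.3566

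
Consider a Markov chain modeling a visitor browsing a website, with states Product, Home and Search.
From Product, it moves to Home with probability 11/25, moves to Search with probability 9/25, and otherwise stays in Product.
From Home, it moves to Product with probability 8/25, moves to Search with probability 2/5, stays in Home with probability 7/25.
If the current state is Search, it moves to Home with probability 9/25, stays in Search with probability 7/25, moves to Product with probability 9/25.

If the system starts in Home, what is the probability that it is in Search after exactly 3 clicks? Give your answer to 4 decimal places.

0.3474

Propagate the distribution vector 3 clicks from Home.
After 0 clicks: (0.0000, 1.0000, 0.0000)
After 1 click: (0.3200, 0.2800, 0.4000)
After 2 clicks: (0.2976, 0.3632, 0.3392)
After 3 clicks: (0.2979, 0.3548, 0.3474)
P(in Search after 3 clicks) = 0.3474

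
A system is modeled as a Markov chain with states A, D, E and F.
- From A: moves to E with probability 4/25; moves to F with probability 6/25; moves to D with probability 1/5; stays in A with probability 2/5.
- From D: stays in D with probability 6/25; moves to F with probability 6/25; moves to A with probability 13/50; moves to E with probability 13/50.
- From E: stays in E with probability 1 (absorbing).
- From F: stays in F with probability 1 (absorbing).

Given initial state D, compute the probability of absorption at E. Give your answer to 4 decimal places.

Let h(s) be the probability of absorption at E starting from transient state s. Then h(E) = 1 and h(F) = 0. By first-step analysis:
h(A) = 0.4·h(A) + 0.2·h(D) + 0.16·1 + 0.24·0
h(D) = 0.26·h(A) + 0.24·h(D) + 0.26·1 + 0.24·0
Solving: h(A) = 0.4297, h(D) = 0.4891.
Starting from D, the probability is 0.4891.

0.4891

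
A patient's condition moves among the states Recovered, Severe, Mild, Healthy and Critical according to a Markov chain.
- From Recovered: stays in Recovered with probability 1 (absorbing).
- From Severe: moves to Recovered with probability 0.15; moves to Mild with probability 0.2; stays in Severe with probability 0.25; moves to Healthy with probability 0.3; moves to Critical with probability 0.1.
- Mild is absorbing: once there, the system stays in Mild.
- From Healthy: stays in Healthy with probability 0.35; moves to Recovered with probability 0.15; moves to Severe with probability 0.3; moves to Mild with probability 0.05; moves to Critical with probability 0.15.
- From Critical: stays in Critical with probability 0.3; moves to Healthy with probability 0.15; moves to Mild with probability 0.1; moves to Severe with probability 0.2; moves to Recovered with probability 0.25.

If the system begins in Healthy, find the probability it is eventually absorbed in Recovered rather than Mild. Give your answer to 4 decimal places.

Let h(s) be the probability of absorption at Recovered starting from transient state s. Then h(Recovered) = 1 and h(Mild) = 0. By first-step analysis:
h(Severe) = 0.15·1 + 0.25·h(Severe) + 0.2·0 + 0.3·h(Healthy) + 0.1·h(Critical)
h(Healthy) = 0.15·1 + 0.3·h(Severe) + 0.05·0 + 0.35·h(Healthy) + 0.15·h(Critical)
h(Critical) = 0.25·1 + 0.2·h(Severe) + 0.1·0 + 0.15·h(Healthy) + 0.3·h(Critical)
Solving: h(Severe) = 0.5370, h(Healthy) = 0.6275, h(Critical) = 0.6450.
Starting from Healthy, the probability is 0.6275.

0.6275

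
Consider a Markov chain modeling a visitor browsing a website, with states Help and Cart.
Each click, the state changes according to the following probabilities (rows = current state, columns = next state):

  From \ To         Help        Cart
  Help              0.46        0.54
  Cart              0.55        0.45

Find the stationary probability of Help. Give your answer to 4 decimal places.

0.5046

Let the stationary distribution be π with π = πP and π_1 + π_2 = 1.
π_1 = 0.46·π_1 + 0.55·π_2
Solving with the normalization constraint gives π = (0.5046, 0.4954).
So the stationary probability of Help is 0.5046.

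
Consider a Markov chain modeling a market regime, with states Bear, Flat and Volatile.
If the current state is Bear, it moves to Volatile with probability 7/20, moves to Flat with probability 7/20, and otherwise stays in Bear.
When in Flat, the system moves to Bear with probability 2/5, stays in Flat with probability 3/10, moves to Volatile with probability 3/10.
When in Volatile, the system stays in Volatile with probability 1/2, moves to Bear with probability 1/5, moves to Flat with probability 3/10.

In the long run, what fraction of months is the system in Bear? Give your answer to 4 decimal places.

Let the stationary distribution be π with π = πP and π_1 + π_2 + π_3 = 1.
π_1 = 0.3·π_1 + 0.4·π_2 + 0.2·π_3
π_2 = 0.35·π_1 + 0.3·π_2 + 0.3·π_3
Solving with the normalization constraint gives π = (0.2921, 0.3146, 0.3933).
So the stationary probability of Bear is 0.2921.

0.2921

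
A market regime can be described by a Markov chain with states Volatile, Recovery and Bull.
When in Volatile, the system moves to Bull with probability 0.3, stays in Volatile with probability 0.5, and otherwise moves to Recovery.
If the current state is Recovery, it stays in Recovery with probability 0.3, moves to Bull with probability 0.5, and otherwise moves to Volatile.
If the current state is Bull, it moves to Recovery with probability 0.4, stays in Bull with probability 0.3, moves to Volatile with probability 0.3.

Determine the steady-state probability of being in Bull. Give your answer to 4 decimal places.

Let the stationary distribution be π with π = πP and π_1 + π_2 + π_3 = 1.
π_1 = 0.5·π_1 + 0.2·π_2 + 0.3·π_3
π_2 = 0.2·π_1 + 0.3·π_2 + 0.4·π_3
Solving with the normalization constraint gives π = (0.3372, 0.3023, 0.3605).
So the stationary probability of Bull is 0.3605.

0.3605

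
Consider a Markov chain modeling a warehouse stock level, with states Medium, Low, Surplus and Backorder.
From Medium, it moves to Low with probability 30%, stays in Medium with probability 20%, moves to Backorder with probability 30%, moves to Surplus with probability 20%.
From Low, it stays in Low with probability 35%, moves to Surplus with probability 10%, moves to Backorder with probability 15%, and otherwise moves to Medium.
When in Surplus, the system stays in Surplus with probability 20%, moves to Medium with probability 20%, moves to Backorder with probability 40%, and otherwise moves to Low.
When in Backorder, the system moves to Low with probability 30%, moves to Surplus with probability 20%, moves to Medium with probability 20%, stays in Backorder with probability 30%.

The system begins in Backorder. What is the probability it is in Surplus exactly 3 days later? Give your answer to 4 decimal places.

0.1705

Propagate the distribution vector 3 days from Backorder.
After 0 days: (0.0000, 0.0000, 0.0000, 1.0000)
After 1 day: (0.2000, 0.3000, 0.2000, 0.3000)
After 2 days: (0.2600, 0.2950, 0.1700, 0.2750)
After 3 days: (0.2590, 0.2978, 0.1705, 0.2728)
P(in Surplus after 3 days) = 0.1705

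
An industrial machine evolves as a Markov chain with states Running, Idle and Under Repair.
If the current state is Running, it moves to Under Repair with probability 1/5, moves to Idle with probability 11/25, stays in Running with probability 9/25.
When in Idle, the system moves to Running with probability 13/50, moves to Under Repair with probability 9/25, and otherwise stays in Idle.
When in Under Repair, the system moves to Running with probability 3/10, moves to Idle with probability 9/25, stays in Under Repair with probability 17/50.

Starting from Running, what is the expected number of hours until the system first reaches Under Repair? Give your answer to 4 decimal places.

3.7535

Let t(s) be the expected number of hours to first reach Under Repair from state s, with t(Under Repair) = 0. Conditioning on the first hour:
t(Running) = 1 + 0.36·t(Running) + 0.44·t(Idle)
t(Idle) = 1 + 0.26·t(Running) + 0.38·t(Idle)
Solving: t(Running) = 3.7535, t(Idle) = 3.1870.
Expected hours from Running to Under Repair: 3.7535.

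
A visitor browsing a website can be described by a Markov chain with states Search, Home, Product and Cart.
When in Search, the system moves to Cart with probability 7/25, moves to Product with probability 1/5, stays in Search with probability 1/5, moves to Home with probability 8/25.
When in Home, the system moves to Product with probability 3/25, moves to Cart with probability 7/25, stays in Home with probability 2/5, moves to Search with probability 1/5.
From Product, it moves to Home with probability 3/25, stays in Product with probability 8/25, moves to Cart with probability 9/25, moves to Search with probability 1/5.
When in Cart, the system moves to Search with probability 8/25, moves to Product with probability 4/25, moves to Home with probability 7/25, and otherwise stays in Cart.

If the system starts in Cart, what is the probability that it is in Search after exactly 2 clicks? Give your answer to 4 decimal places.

0.2288

Propagate the distribution vector 2 clicks from Cart.
After 0 clicks: (0.0000, 0.0000, 0.0000, 1.0000)
After 1 click: (0.3200, 0.2800, 0.1600, 0.2400)
After 2 clicks: (0.2288, 0.3008, 0.1872, 0.2832)
P(in Search after 2 clicks) = 0.2288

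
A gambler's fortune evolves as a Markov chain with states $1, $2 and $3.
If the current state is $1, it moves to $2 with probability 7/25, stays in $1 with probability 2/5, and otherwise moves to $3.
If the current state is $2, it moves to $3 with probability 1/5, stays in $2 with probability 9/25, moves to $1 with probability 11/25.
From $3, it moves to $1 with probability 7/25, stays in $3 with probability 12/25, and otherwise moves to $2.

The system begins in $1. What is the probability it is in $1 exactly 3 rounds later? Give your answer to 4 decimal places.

0.3711

Propagate the distribution vector 3 rounds from $1.
After 0 rounds: (1.0000, 0.0000, 0.0000)
After 1 round: (0.4000, 0.2800, 0.3200)
After 2 rounds: (0.3728, 0.2896, 0.3376)
After 3 rounds: (0.3711, 0.2897, 0.3393)
P(in $1 after 3 rounds) = 0.3711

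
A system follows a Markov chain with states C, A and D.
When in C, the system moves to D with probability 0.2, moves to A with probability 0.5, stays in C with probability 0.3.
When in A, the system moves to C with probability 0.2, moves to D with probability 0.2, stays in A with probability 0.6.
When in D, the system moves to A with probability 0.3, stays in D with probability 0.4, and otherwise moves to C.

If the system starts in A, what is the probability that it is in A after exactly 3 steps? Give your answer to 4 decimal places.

0.5040

Propagate the distribution vector 3 steps from A.
After 0 steps: (0.0000, 1.0000, 0.0000)
After 1 step: (0.2000, 0.6000, 0.2000)
After 2 steps: (0.2400, 0.5200, 0.2400)
After 3 steps: (0.2480, 0.5040, 0.2480)
P(in A after 3 steps) = 0.5040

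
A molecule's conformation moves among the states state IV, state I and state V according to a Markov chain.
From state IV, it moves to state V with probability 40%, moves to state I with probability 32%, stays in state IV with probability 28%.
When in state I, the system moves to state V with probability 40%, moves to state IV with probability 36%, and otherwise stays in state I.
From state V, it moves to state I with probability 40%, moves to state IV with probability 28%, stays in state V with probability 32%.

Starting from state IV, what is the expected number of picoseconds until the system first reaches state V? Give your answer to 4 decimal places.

2.5000

Let t(s) be the expected number of picoseconds to first reach state V from state s, with t(state V) = 0. Conditioning on the first picosecond:
t(state IV) = 1 + 0.28·t(state IV) + 0.32·t(state I)
t(state I) = 1 + 0.36·t(state IV) + 0.24·t(state I)
Solving: t(state IV) = 2.5000, t(state I) = 2.5000.
Expected picoseconds from state IV to state V: 2.5000.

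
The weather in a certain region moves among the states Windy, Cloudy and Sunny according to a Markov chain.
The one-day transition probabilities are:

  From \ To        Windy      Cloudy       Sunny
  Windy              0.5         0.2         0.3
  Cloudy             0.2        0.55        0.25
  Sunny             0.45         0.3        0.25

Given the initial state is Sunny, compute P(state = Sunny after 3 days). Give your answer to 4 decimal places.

Propagate the distribution vector 3 days from Sunny.
After 0 days: (0.0000, 0.0000, 1.0000)
After 1 day: (0.4500, 0.3000, 0.2500)
After 2 days: (0.3975, 0.3300, 0.2725)
After 3 days: (0.3874, 0.3428, 0.2699)
P(in Sunny after 3 days) = 0.2699

0.2699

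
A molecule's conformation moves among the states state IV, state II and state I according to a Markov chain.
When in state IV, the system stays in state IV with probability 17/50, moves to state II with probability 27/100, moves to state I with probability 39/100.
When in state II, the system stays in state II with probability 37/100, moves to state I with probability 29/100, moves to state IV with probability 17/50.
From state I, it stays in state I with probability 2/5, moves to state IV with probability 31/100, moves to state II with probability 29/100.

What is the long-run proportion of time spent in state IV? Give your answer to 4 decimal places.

0.3291

Let the stationary distribution be π with π = πP and π_1 + π_2 + π_3 = 1.
π_1 = 0.34·π_1 + 0.34·π_2 + 0.31·π_3
π_2 = 0.27·π_1 + 0.37·π_2 + 0.29·π_3
Solving with the normalization constraint gives π = (0.3291, 0.3081, 0.3628).
So the stationary probability of state IV is 0.3291.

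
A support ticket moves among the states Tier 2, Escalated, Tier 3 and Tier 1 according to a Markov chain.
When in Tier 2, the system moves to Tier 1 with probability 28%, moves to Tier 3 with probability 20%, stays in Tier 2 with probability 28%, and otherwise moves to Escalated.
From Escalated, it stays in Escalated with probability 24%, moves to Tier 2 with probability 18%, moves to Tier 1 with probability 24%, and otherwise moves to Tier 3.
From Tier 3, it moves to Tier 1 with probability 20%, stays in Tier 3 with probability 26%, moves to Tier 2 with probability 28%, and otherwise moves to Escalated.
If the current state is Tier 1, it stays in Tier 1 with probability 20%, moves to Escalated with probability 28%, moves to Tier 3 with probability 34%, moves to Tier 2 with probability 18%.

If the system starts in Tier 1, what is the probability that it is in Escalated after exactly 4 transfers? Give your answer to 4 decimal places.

Propagate the distribution vector 4 transfers from Tier 1.
After 0 transfers: (0.0000, 0.0000, 0.0000, 1.0000)
After 1 transfer: (0.1800, 0.2800, 0.3400, 0.2000)
After 2 transfers: (0.2320, 0.2548, 0.2876, 0.2256)
After 3 transfers: (0.2320, 0.2548, 0.2845, 0.2288)
After 4 transfers: (0.2316, 0.2548, 0.2848, 0.2287)
P(in Escalated after 4 transfers) = 0.2548

0.2548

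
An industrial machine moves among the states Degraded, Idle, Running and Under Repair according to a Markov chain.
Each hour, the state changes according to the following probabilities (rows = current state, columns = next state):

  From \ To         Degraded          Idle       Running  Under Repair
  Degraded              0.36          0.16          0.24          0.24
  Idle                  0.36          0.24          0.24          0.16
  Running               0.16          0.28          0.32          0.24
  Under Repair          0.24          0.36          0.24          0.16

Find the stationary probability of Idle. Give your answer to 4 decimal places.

0.2522

Let the stationary distribution be π with π = πP and π_1 + π_2 + π_3 + π_4 = 1.
π_1 = 0.36·π_1 + 0.36·π_2 + 0.16·π_3 + 0.24·π_4
π_2 = 0.16·π_1 + 0.24·π_2 + 0.28·π_3 + 0.36·π_4
π_3 = 0.24·π_1 + 0.24·π_2 + 0.32·π_3 + 0.24·π_4
Solving with the normalization constraint gives π = (0.2834, 0.2522, 0.2609, 0.2035).
So the stationary probability of Idle is 0.2522.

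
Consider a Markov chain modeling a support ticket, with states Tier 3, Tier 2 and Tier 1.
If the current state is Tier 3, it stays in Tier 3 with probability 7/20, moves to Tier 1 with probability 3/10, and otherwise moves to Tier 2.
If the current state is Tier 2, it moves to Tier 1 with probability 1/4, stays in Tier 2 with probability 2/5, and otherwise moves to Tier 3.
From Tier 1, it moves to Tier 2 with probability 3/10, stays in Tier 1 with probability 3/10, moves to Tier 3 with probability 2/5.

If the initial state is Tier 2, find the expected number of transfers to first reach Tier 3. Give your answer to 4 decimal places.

Let t(s) be the expected number of transfers to first reach Tier 3 from state s, with t(Tier 3) = 0. Conditioning on the first transfer:
t(Tier 2) = 1 + 0.4·t(Tier 2) + 0.25·t(Tier 1)
t(Tier 1) = 1 + 0.3·t(Tier 2) + 0.3·t(Tier 1)
Solving: t(Tier 2) = 2.7536, t(Tier 1) = 2.6087.
Expected transfers from Tier 2 to Tier 3: 2.7536.

2.7536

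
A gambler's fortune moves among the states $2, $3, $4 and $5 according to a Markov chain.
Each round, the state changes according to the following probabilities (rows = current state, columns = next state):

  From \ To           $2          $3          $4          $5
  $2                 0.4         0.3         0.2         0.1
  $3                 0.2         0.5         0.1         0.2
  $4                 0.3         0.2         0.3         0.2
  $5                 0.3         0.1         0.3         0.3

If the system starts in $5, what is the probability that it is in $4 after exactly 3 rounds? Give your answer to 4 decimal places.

0.2220

Propagate the distribution vector 3 rounds from $5.
After 0 rounds: (0.0000, 0.0000, 0.0000, 1.0000)
After 1 round: (0.3000, 0.1000, 0.3000, 0.3000)
After 2 rounds: (0.3200, 0.2300, 0.2500, 0.2000)
After 3 rounds: (0.3090, 0.2810, 0.2220, 0.1880)
P(in $4 after 3 rounds) = 0.2220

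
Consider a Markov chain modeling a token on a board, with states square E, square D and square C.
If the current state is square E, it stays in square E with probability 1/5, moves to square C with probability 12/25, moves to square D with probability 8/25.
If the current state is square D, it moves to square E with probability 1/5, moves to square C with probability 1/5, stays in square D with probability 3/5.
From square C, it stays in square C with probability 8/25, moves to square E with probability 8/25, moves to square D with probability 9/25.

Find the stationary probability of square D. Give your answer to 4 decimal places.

Let the stationary distribution be π with π = πP and π_1 + π_2 + π_3 = 1.
π_1 = 0.2·π_1 + 0.2·π_2 + 0.32·π_3
π_2 = 0.32·π_1 + 0.6·π_2 + 0.36·π_3
Solving with the normalization constraint gives π = (0.2363, 0.4612, 0.3025).
So the stationary probability of square D is 0.4612.

0.4612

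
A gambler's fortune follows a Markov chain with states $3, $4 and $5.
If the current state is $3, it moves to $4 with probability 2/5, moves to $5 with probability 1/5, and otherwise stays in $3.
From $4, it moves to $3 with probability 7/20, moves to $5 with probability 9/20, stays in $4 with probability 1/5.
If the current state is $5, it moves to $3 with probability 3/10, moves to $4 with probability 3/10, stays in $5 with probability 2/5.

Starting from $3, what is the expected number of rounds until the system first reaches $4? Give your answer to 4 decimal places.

Let t(s) be the expected number of rounds to first reach $4 from state s, with t($4) = 0. Conditioning on the first round:
t($3) = 1 + 0.4·t($3) + 0.2·t($5)
t($5) = 1 + 0.3·t($3) + 0.4·t($5)
Solving: t($3) = 2.6667, t($5) = 3.0000.
Expected rounds from $3 to $4: 2.6667.

2.6667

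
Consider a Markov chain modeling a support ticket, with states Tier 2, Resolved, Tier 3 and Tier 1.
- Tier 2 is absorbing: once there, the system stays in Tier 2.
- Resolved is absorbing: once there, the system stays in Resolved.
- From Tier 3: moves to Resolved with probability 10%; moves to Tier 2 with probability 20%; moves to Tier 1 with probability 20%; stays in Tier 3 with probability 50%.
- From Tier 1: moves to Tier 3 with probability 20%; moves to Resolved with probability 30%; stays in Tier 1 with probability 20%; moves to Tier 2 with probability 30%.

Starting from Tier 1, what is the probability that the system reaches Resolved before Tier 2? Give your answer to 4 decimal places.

Let h(s) be the probability of absorption at Resolved starting from transient state s. Then h(Resolved) = 1 and h(Tier 2) = 0. By first-step analysis:
h(Tier 3) = 0.2·0 + 0.1·1 + 0.5·h(Tier 3) + 0.2·h(Tier 1)
h(Tier 1) = 0.3·0 + 0.3·1 + 0.2·h(Tier 3) + 0.2·h(Tier 1)
Solving: h(Tier 3) = 0.3889, h(Tier 1) = 0.4722.
Starting from Tier 1, the probability is 0.4722.

0.4722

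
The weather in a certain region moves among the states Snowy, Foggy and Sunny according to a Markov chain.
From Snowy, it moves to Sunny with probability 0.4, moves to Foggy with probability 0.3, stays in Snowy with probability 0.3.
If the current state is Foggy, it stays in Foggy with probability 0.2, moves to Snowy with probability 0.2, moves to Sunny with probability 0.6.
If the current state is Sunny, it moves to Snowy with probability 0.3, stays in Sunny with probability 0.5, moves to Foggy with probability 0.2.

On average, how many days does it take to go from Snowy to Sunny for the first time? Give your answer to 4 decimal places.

2.2000

Let t(s) be the expected number of days to first reach Sunny from state s, with t(Sunny) = 0. Conditioning on the first day:
t(Snowy) = 1 + 0.3·t(Snowy) + 0.3·t(Foggy)
t(Foggy) = 1 + 0.2·t(Snowy) + 0.2·t(Foggy)
Solving: t(Snowy) = 2.2000, t(Foggy) = 1.8000.
Expected days from Snowy to Sunny: 2.2000.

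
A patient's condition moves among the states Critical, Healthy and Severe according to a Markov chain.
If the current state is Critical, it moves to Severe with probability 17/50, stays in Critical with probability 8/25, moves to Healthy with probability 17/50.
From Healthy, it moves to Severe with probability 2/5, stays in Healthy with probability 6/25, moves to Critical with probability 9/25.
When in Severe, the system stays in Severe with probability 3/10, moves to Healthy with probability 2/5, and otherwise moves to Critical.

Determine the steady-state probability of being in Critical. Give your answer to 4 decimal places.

Let the stationary distribution be π with π = πP and π_1 + π_2 + π_3 = 1.
π_1 = 0.32·π_1 + 0.36·π_2 + 0.3·π_3
π_2 = 0.34·π_1 + 0.24·π_2 + 0.4·π_3
Solving with the normalization constraint gives π = (0.3262, 0.3280, 0.3458).
So the stationary probability of Critical is 0.3262.

0.3262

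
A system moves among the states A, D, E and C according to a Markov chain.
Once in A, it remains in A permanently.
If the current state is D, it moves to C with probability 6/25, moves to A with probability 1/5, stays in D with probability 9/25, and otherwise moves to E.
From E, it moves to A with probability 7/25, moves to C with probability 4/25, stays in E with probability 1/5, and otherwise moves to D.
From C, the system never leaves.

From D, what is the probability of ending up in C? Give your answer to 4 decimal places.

Let h(s) be the probability of absorption at C starting from transient state s. Then h(C) = 1 and h(A) = 0. By first-step analysis:
h(D) = 0.2·0 + 0.36·h(D) + 0.2·h(E) + 0.24·1
h(E) = 0.28·0 + 0.36·h(D) + 0.2·h(E) + 0.16·1
Solving: h(D) = 0.5091, h(E) = 0.4291.
Starting from D, the probability is 0.5091.

0.5091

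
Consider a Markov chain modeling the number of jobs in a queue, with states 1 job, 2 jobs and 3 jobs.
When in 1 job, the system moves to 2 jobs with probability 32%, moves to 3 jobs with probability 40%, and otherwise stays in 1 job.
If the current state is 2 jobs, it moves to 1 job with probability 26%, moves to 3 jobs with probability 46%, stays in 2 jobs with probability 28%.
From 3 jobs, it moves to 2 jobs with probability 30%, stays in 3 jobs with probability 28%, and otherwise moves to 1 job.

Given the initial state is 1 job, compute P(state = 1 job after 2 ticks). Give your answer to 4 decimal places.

0.3296

Sum over the intermediate state after 1 tick:
P = P(1 job→1 job)·P(1 job→1 job) + P(1 job→2 jobs)·P(2 jobs→1 job) + P(1 job→3 jobs)·P(3 jobs→1 job)
  = 0.28×0.28 + 0.32×0.26 + 0.4×0.42
  = 0.0784 + 0.0832 + 0.1680 = 0.3296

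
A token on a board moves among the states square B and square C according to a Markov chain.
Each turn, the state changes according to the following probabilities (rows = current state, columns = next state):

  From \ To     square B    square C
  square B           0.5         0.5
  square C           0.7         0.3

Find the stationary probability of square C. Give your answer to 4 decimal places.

0.4167

Let the stationary distribution be π with π = πP and π_1 + π_2 = 1.
π_1 = 0.5·π_1 + 0.7·π_2
Solving with the normalization constraint gives π = (0.5833, 0.4167).
So the stationary probability of square C is 0.4167.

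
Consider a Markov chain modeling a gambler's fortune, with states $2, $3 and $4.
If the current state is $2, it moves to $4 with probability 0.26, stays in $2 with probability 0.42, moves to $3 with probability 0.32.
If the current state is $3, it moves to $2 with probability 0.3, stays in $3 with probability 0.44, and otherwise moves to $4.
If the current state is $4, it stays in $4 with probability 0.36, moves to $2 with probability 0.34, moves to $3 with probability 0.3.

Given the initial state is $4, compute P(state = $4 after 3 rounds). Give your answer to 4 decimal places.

0.2896

Propagate the distribution vector 3 rounds from $4.
After 0 rounds: (0.0000, 0.0000, 1.0000)
After 1 round: (0.3400, 0.3000, 0.3600)
After 2 rounds: (0.3552, 0.3488, 0.2960)
After 3 rounds: (0.3545, 0.3559, 0.2896)
P(in $4 after 3 rounds) = 0.2896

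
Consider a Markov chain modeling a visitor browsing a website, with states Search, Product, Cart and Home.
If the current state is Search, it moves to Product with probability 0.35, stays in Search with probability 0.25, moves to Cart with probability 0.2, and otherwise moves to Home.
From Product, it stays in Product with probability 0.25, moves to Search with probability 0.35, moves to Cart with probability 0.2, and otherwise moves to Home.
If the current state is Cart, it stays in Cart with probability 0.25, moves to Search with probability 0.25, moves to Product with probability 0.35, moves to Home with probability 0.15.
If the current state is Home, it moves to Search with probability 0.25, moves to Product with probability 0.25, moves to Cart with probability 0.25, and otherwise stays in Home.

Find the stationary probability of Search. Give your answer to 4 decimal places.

0.2800

Let the stationary distribution be π with π = πP and π_1 + π_2 + π_3 + π_4 = 1.
π_1 = 0.25·π_1 + 0.35·π_2 + 0.25·π_3 + 0.25·π_4
π_2 = 0.35·π_1 + 0.25·π_2 + 0.35·π_3 + 0.25·π_4
π_3 = 0.2·π_1 + 0.2·π_2 + 0.25·π_3 + 0.25·π_4
Solving with the normalization constraint gives π = (0.2800, 0.3001, 0.2210, 0.1989).
So the stationary probability of Search is 0.2800.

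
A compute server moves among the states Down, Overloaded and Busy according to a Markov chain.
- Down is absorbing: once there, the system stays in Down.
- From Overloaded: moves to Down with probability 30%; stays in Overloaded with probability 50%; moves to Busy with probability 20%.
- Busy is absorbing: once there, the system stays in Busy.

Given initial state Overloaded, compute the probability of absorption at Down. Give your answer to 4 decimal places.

Let h(s) be the probability of absorption at Down starting from transient state s. Then h(Down) = 1 and h(Busy) = 0. By first-step analysis:
h(Overloaded) = 0.3·1 + 0.5·h(Overloaded) + 0.2·0
Solving: h(Overloaded) = 0.6000.
Starting from Overloaded, the probability is 0.6000.

0.6000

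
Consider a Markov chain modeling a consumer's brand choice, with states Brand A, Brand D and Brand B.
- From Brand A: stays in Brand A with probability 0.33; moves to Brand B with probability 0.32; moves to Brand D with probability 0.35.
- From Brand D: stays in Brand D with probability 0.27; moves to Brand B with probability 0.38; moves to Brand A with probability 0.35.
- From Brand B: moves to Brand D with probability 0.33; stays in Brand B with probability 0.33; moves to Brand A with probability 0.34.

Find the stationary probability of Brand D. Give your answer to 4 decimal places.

Let the stationary distribution be π with π = πP and π_1 + π_2 + π_3 = 1.
π_1 = 0.33·π_1 + 0.35·π_2 + 0.34·π_3
π_2 = 0.35·π_1 + 0.27·π_2 + 0.33·π_3
Solving with the normalization constraint gives π = (0.3398, 0.3177, 0.3425).
So the stationary probability of Brand D is 0.3177.

0.3177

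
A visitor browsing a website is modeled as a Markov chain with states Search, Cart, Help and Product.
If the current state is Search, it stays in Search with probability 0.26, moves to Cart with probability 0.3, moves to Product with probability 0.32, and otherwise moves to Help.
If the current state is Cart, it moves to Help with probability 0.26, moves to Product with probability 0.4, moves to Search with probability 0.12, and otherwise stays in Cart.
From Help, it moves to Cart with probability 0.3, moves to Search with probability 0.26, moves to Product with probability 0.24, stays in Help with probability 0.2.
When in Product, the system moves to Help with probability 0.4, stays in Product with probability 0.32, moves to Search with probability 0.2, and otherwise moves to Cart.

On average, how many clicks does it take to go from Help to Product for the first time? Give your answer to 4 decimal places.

3.3098

Let t(s) be the expected number of clicks to first reach Product from state s, with t(Product) = 0. Conditioning on the first click:
t(Search) = 1 + 0.26·t(Search) + 0.3·t(Cart) + 0.12·t(Help)
t(Cart) = 1 + 0.12·t(Search) + 0.22·t(Cart) + 0.26·t(Help)
t(Help) = 1 + 0.26·t(Search) + 0.3·t(Cart) + 0.2·t(Help)
Solving: t(Search) = 3.0450, t(Cart) = 2.8538, t(Help) = 3.3098.
Expected clicks from Help to Product: 3.3098.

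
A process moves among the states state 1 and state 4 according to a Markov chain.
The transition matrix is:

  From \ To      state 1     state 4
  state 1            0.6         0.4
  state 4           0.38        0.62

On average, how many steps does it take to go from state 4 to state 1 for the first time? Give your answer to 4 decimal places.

2.6316

Let t(s) be the expected number of steps to first reach state 1 from state s, with t(state 1) = 0. Conditioning on the first step:
t(state 4) = 1 + 0.62·t(state 4)
Solving: t(state 4) = 2.6316.
Expected steps from state 4 to state 1: 2.6316.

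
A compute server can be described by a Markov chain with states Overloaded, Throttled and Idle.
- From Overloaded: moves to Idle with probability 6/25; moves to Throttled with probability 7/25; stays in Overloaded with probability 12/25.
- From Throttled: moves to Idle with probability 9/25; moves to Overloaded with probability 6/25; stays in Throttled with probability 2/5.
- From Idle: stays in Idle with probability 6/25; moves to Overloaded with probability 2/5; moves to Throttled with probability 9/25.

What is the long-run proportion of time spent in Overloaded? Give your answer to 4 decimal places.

0.3750

Let the stationary distribution be π with π = πP and π_1 + π_2 + π_3 = 1.
π_1 = 0.48·π_1 + 0.24·π_2 + 0.4·π_3
π_2 = 0.28·π_1 + 0.4·π_2 + 0.36·π_3
Solving with the normalization constraint gives π = (0.3750, 0.3438, 0.2813).
So the stationary probability of Overloaded is 0.3750.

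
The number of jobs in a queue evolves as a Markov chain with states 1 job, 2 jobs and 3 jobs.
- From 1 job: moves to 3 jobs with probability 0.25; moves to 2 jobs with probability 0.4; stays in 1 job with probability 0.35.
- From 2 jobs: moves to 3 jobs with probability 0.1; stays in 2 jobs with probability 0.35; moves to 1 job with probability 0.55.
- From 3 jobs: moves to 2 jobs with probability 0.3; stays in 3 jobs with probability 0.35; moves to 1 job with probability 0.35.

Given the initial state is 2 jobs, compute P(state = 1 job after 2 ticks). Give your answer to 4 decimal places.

Sum over the intermediate state after 1 tick:
P = P(2 jobs→1 job)·P(1 job→1 job) + P(2 jobs→2 jobs)·P(2 jobs→1 job) + P(2 jobs→3 jobs)·P(3 jobs→1 job)
  = 0.55×0.35 + 0.35×0.55 + 0.1×0.35
  = 0.1925 + 0.1925 + 0.0350 = 0.4200

0.4200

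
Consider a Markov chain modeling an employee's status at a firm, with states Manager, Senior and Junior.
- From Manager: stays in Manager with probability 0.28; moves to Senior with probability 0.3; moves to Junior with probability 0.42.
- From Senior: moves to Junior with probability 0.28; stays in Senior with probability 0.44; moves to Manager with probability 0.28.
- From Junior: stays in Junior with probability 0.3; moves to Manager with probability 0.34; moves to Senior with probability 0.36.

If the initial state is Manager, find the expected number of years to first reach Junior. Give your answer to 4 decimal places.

2.6942

Let t(s) be the expected number of years to first reach Junior from state s, with t(Junior) = 0. Conditioning on the first year:
t(Manager) = 1 + 0.28·t(Manager) + 0.3·t(Senior)
t(Senior) = 1 + 0.28·t(Manager) + 0.44·t(Senior)
Solving: t(Manager) = 2.6942, t(Senior) = 3.1328.
Expected years from Manager to Junior: 2.6942.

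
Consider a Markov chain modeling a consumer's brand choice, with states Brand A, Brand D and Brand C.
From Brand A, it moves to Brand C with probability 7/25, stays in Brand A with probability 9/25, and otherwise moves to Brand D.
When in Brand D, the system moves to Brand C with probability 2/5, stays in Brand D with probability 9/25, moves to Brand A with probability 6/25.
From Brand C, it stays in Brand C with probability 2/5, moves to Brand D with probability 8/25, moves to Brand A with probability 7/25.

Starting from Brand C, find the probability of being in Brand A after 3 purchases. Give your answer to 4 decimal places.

Propagate the distribution vector 3 purchases from Brand C.
After 0 purchases: (0.0000, 0.0000, 1.0000)
After 1 purchase: (0.2800, 0.3200, 0.4000)
After 2 purchases: (0.2896, 0.3440, 0.3664)
After 3 purchases: (0.2894, 0.3453, 0.3652)
P(in Brand A after 3 purchases) = 0.2894

0.2894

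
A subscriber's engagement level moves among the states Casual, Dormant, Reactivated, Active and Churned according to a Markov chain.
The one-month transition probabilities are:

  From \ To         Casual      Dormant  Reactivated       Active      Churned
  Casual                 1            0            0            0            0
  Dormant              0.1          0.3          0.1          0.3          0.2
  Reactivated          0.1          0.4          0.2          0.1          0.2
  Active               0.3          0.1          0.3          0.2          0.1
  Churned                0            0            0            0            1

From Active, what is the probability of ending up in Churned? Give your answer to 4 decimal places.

0.4072

Let h(s) be the probability of absorption at Churned starting from transient state s. Then h(Churned) = 1 and h(Casual) = 0. By first-step analysis:
h(Dormant) = 0.1·0 + 0.3·h(Dormant) + 0.1·h(Reactivated) + 0.3·h(Active) + 0.2·1
h(Reactivated) = 0.1·0 + 0.4·h(Dormant) + 0.2·h(Reactivated) + 0.1·h(Active) + 0.2·1
h(Active) = 0.3·0 + 0.1·h(Dormant) + 0.3·h(Reactivated) + 0.2·h(Active) + 0.1·1
Solving: h(Dormant) = 0.5419, h(Reactivated) = 0.5719, h(Active) = 0.4072.
Starting from Active, the probability is 0.4072.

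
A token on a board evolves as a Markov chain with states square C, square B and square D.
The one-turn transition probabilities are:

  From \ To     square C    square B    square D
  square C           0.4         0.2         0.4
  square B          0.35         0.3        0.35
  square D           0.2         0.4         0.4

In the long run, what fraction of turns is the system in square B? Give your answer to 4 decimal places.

0.3077

Let the stationary distribution be π with π = πP and π_1 + π_2 + π_3 = 1.
π_1 = 0.4·π_1 + 0.35·π_2 + 0.2·π_3
π_2 = 0.2·π_1 + 0.3·π_2 + 0.4·π_3
Solving with the normalization constraint gives π = (0.3077, 0.3077, 0.3846).
So the stationary probability of square B is 0.3077.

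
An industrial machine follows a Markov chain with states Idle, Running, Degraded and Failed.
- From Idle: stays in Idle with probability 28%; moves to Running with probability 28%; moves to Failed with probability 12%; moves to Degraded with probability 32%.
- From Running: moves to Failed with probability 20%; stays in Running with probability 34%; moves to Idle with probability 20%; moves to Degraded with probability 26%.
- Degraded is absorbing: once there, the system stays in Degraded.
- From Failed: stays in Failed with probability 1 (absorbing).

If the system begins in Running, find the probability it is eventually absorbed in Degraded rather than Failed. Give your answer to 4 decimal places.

0.5992

Let h(s) be the probability of absorption at Degraded starting from transient state s. Then h(Degraded) = 1 and h(Failed) = 0. By first-step analysis:
h(Idle) = 0.28·h(Idle) + 0.28·h(Running) + 0.32·1 + 0.12·0
h(Running) = 0.2·h(Idle) + 0.34·h(Running) + 0.26·1 + 0.2·0
Solving: h(Idle) = 0.6775, h(Running) = 0.5992.
Starting from Running, the probability is 0.5992.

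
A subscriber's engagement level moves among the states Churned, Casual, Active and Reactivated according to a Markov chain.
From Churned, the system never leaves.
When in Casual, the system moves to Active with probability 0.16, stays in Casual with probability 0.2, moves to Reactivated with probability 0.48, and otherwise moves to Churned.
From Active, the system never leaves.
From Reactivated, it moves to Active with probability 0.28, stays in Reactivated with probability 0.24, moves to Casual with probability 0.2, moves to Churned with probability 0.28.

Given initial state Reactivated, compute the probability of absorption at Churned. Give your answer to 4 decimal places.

Let h(s) be the probability of absorption at Churned starting from transient state s. Then h(Churned) = 1 and h(Active) = 0. By first-step analysis:
h(Casual) = 0.16·1 + 0.2·h(Casual) + 0.16·0 + 0.48·h(Reactivated)
h(Reactivated) = 0.28·1 + 0.2·h(Casual) + 0.28·0 + 0.24·h(Reactivated)
Solving: h(Casual) = 0.5000, h(Reactivated) = 0.5000.
Starting from Reactivated, the probability is 0.5000.

0.5000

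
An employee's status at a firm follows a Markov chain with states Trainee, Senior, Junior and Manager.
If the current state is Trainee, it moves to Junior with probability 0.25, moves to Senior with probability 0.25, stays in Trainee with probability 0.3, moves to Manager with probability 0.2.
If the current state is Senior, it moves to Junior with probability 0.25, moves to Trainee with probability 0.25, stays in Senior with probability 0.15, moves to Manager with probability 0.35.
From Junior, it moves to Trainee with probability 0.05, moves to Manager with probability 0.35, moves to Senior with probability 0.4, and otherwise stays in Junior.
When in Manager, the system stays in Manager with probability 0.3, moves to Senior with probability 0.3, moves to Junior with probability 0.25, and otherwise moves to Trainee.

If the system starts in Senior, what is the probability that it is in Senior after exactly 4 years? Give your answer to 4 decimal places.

Propagate the distribution vector 4 years from Senior.
After 0 years: (0.0000, 1.0000, 0.0000, 0.0000)
After 1 year: (0.2500, 0.1500, 0.2500, 0.3500)
After 2 years: (0.1775, 0.2900, 0.2375, 0.2950)
After 3 years: (0.1819, 0.2714, 0.2381, 0.3086)
After 4 years: (0.1806, 0.2740, 0.2381, 0.3073)
P(in Senior after 4 years) = 0.2740

0.2740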